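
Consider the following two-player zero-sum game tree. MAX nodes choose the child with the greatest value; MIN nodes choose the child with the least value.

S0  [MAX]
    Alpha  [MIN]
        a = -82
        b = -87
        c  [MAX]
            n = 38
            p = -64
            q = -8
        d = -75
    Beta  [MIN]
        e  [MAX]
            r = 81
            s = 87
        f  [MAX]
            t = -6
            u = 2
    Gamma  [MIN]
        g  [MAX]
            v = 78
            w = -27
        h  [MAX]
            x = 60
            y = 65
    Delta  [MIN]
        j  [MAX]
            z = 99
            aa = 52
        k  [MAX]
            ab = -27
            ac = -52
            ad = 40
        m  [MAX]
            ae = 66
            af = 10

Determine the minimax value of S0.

65

c (MAX): max(38, -64, -8) = 38
Alpha (MIN): min(-82, -87, 38, -75) = -87
e (MAX): max(81, 87) = 87
f (MAX): max(-6, 2) = 2
Beta (MIN): min(87, 2) = 2
g (MAX): max(78, -27) = 78
h (MAX): max(60, 65) = 65
Gamma (MIN): min(78, 65) = 65
j (MAX): max(99, 52) = 99
k (MAX): max(-27, -52, 40) = 40
m (MAX): max(66, 10) = 66
Delta (MIN): min(99, 40, 66) = 40
S0 (MAX): max(-87, 2, 65, 40) = 65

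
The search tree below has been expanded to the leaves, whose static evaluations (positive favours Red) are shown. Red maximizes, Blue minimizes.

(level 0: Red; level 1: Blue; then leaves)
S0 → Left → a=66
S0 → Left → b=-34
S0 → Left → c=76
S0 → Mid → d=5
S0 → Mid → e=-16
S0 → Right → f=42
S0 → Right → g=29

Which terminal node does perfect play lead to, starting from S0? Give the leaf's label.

Left (Blue): min(66, -34, 76) = -34
Mid (Blue): min(5, -16) = -16
Right (Blue): min(42, 29) = 29
S0 (Red): max(-34, -16, 29) = 29
At S0, Red picks Right (highest: 29).
At Right, Blue picks g (lowest: 29).
Terminal value 29.

g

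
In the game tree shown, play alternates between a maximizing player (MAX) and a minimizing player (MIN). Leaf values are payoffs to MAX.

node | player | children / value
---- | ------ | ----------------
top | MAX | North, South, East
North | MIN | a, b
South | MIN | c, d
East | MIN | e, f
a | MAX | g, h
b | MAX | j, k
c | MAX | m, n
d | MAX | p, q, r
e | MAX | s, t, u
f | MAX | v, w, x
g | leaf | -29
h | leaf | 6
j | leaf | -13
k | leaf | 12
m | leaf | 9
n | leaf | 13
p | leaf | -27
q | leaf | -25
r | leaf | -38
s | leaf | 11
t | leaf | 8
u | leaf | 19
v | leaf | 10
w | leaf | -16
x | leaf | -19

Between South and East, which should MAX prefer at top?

East

c (MAX): max(9, 13) = 13
d (MAX): max(-27, -25, -38) = -25
South (MIN): min(13, -25) = -25
e (MAX): max(11, 8, 19) = 19
f (MAX): max(10, -16, -19) = 10
East (MIN): min(19, 10) = 10
MAX prefers the higher value; South=-25, East=10. East is better since 10 > -25.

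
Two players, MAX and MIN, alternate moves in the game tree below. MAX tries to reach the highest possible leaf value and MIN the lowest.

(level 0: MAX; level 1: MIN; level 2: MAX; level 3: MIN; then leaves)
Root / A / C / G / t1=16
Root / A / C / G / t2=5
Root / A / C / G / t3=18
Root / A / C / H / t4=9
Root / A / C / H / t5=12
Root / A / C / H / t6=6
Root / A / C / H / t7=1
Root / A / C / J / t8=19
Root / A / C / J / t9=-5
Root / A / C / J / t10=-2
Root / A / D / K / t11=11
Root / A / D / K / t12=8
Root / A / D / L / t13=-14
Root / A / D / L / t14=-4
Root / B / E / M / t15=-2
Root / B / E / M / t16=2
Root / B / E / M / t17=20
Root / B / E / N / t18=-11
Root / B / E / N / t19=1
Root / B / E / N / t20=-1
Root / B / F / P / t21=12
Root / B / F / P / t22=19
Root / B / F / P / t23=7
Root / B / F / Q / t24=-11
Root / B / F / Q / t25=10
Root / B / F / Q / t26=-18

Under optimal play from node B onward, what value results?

-2

M (MIN): min(-2, 2, 20) = -2
N (MIN): min(-11, 1, -1) = -11
E (MAX): max(-2, -11) = -2
P (MIN): min(12, 19, 7) = 7
Q (MIN): min(-11, 10, -18) = -18
F (MAX): max(7, -18) = 7
B (MIN): min(-2, 7) = -2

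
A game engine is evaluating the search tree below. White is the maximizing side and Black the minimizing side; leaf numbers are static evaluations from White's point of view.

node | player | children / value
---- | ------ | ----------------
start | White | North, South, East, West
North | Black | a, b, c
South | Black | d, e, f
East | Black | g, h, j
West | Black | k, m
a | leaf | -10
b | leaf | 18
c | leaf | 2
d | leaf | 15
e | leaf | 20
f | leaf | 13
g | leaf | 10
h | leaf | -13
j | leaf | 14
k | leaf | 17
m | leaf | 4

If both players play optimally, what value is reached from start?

13

North (Black): min(-10, 18, 2) = -10
South (Black): min(15, 20, 13) = 13
East (Black): min(10, -13, 14) = -13
West (Black): min(17, 4) = 4
start (White): max(-10, 13, -13, 4) = 13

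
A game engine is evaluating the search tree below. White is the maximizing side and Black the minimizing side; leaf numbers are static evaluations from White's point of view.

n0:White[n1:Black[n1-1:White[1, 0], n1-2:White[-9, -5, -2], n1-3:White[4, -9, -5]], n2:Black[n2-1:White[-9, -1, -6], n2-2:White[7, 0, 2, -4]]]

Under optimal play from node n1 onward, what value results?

n1-1 (White): max(1, 0) = 1
n1-2 (White): max(-9, -5, -2) = -2
n1-3 (White): max(4, -9, -5) = 4
n1 (Black): min(1, -2, 4) = -2

-2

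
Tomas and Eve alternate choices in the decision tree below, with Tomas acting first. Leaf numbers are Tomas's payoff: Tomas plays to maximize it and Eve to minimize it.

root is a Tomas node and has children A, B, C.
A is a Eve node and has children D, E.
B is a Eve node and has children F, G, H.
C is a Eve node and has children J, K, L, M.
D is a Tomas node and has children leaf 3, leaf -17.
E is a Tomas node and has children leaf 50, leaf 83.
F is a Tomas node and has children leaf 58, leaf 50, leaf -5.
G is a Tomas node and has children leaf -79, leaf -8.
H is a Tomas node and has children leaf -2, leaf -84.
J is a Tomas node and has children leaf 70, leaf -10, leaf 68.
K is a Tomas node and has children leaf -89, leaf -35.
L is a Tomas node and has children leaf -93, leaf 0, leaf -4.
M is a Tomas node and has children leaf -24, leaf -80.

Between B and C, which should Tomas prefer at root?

F (Tomas): max(58, 50, -5) = 58
G (Tomas): max(-79, -8) = -8
H (Tomas): max(-2, -84) = -2
B (Eve): min(58, -8, -2) = -8
J (Tomas): max(70, -10, 68) = 70
K (Tomas): max(-89, -35) = -35
L (Tomas): max(-93, 0, -4) = 0
M (Tomas): max(-24, -80) = -24
C (Eve): min(70, -35, 0, -24) = -35
Tomas prefers the higher value; B=-8, C=-35. B is better since -8 > -35.

B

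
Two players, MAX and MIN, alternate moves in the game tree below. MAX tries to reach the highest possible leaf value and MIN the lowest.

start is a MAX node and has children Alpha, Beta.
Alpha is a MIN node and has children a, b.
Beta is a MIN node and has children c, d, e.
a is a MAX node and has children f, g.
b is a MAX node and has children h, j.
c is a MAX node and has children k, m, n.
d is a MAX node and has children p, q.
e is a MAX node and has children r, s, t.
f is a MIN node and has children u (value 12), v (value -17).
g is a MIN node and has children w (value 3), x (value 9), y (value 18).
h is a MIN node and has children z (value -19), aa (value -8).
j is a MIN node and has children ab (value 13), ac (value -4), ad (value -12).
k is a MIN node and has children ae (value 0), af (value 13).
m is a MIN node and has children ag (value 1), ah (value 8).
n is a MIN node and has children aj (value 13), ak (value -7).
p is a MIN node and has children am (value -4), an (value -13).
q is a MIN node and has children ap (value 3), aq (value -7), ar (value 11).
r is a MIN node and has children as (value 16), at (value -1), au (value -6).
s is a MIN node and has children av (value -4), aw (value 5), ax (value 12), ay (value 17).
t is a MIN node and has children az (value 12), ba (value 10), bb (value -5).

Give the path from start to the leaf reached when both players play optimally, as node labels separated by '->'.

f (MIN): min(12, -17) = -17
g (MIN): min(3, 9, 18) = 3
a (MAX): max(-17, 3) = 3
h (MIN): min(-19, -8) = -19
j (MIN): min(13, -4, -12) = -12
b (MAX): max(-19, -12) = -12
Alpha (MIN): min(3, -12) = -12
k (MIN): min(0, 13) = 0
m (MIN): min(1, 8) = 1
n (MIN): min(13, -7) = -7
c (MAX): max(0, 1, -7) = 1
p (MIN): min(-4, -13) = -13
q (MIN): min(3, -7, 11) = -7
d (MAX): max(-13, -7) = -7
r (MIN): min(16, -1, -6) = -6
s (MIN): min(-4, 5, 12, 17) = -4
t (MIN): min(12, 10, -5) = -5
e (MAX): max(-6, -4, -5) = -4
Beta (MIN): min(1, -7, -4) = -7
start (MAX): max(-12, -7) = -7
At start, MAX picks Beta (highest: -7).
At Beta, MIN picks d (lowest: -7).
At d, MAX picks q (highest: -7).
At q, MIN picks aq (lowest: -7).
Terminal value -7.

start -> Beta -> d -> q -> aq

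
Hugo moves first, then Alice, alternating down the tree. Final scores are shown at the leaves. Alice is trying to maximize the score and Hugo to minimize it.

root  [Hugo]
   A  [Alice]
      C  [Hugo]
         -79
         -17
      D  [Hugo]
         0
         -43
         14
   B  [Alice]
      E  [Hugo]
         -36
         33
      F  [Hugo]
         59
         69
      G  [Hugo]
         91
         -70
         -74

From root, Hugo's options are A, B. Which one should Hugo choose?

C (Hugo): min(-79, -17) = -79
D (Hugo): min(0, -43, 14) = -43
A (Alice): max(-79, -43) = -43
E (Hugo): min(-36, 33) = -36
F (Hugo): min(59, 69) = 59
G (Hugo): min(91, -70, -74) = -74
B (Alice): max(-36, 59, -74) = 59
root (Hugo): min(-43, 59) = -43
Hugo at root wants the lowest of {A=-43, B=59}, so chooses A.

A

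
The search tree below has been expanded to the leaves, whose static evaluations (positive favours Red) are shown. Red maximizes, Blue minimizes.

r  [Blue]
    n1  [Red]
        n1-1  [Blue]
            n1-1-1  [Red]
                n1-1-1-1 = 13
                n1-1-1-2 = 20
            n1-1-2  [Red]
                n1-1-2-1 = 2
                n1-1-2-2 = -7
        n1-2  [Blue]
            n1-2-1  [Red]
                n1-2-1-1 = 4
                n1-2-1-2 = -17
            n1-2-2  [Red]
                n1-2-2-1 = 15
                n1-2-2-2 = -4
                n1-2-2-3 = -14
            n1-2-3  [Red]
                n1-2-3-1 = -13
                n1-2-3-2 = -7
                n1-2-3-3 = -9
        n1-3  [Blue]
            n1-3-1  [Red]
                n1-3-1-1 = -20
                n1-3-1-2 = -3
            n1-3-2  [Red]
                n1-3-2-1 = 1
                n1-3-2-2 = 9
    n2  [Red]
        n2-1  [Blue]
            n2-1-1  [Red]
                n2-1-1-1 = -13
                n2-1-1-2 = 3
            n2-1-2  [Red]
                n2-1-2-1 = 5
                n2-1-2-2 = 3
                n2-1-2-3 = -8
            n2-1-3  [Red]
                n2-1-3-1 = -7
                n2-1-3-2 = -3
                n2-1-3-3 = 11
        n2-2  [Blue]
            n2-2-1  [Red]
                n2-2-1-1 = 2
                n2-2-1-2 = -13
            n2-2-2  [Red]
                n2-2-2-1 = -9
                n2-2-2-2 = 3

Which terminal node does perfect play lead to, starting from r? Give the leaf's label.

n1-1-2-1

n1-1-1 (Red): max(13, 20) = 20
n1-1-2 (Red): max(2, -7) = 2
n1-1 (Blue): min(20, 2) = 2
n1-2-1 (Red): max(4, -17) = 4
n1-2-2 (Red): max(15, -4, -14) = 15
n1-2-3 (Red): max(-13, -7, -9) = -7
n1-2 (Blue): min(4, 15, -7) = -7
n1-3-1 (Red): max(-20, -3) = -3
n1-3-2 (Red): max(1, 9) = 9
n1-3 (Blue): min(-3, 9) = -3
n1 (Red): max(2, -7, -3) = 2
n2-1-1 (Red): max(-13, 3) = 3
n2-1-2 (Red): max(5, 3, -8) = 5
n2-1-3 (Red): max(-7, -3, 11) = 11
n2-1 (Blue): min(3, 5, 11) = 3
n2-2-1 (Red): max(2, -13) = 2
n2-2-2 (Red): max(-9, 3) = 3
n2-2 (Blue): min(2, 3) = 2
n2 (Red): max(3, 2) = 3
r (Blue): min(2, 3) = 2
At r, Blue picks n1 (lowest: 2).
At n1, Red picks n1-1 (highest: 2).
At n1-1, Blue picks n1-1-2 (lowest: 2).
At n1-1-2, Red picks n1-1-2-1 (highest: 2).
Terminal value 2.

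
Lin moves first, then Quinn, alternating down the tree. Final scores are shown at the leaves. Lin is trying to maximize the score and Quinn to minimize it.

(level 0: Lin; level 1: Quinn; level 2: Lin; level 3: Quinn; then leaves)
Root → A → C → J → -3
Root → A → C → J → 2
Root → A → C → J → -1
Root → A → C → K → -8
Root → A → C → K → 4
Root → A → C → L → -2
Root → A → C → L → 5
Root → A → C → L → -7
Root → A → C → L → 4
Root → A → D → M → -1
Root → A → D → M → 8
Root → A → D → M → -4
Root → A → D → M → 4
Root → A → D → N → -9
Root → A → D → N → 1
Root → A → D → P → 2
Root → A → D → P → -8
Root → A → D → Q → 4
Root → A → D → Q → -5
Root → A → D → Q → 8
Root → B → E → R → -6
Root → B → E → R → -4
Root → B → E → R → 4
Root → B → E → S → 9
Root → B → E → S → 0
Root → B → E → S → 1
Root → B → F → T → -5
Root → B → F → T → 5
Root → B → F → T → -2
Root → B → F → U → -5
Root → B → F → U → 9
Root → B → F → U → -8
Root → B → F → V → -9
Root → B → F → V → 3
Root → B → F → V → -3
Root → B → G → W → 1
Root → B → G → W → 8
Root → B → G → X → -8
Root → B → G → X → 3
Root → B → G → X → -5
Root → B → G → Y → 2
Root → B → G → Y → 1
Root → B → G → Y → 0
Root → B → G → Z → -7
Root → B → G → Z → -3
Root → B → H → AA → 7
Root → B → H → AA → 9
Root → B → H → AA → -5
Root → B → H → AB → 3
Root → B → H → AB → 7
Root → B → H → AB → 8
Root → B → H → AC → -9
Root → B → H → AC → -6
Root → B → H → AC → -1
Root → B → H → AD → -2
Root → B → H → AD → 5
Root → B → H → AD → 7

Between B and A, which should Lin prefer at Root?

A

R (Quinn): min(-6, -4, 4) = -6
S (Quinn): min(9, 0, 1) = 0
E (Lin): max(-6, 0) = 0
T (Quinn): min(-5, 5, -2) = -5
U (Quinn): min(-5, 9, -8) = -8
V (Quinn): min(-9, 3, -3) = -9
F (Lin): max(-5, -8, -9) = -5
W (Quinn): min(1, 8) = 1
X (Quinn): min(-8, 3, -5) = -8
Y (Quinn): min(2, 1, 0) = 0
Z (Quinn): min(-7, -3) = -7
G (Lin): max(1, -8, 0, -7) = 1
AA (Quinn): min(7, 9, -5) = -5
AB (Quinn): min(3, 7, 8) = 3
AC (Quinn): min(-9, -6, -1) = -9
AD (Quinn): min(-2, 5, 7) = -2
H (Lin): max(-5, 3, -9, -2) = 3
B (Quinn): min(0, -5, 1, 3) = -5
J (Quinn): min(-3, 2, -1) = -3
K (Quinn): min(-8, 4) = -8
L (Quinn): min(-2, 5, -7, 4) = -7
C (Lin): max(-3, -8, -7) = -3
M (Quinn): min(-1, 8, -4, 4) = -4
N (Quinn): min(-9, 1) = -9
P (Quinn): min(2, -8) = -8
Q (Quinn): min(4, -5, 8) = -5
D (Lin): max(-4, -9, -8, -5) = -4
A (Quinn): min(-3, -4) = -4
Lin prefers the higher value; B=-5, A=-4. A is better since -4 > -5.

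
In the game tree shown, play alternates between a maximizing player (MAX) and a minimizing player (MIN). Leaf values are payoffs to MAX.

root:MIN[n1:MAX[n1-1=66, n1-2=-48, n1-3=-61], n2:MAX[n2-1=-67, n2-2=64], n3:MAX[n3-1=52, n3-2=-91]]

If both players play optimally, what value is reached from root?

n1 (MAX): max(66, -48, -61) = 66
n2 (MAX): max(-67, 64) = 64
n3 (MAX): max(52, -91) = 52
root (MIN): min(66, 64, 52) = 52

52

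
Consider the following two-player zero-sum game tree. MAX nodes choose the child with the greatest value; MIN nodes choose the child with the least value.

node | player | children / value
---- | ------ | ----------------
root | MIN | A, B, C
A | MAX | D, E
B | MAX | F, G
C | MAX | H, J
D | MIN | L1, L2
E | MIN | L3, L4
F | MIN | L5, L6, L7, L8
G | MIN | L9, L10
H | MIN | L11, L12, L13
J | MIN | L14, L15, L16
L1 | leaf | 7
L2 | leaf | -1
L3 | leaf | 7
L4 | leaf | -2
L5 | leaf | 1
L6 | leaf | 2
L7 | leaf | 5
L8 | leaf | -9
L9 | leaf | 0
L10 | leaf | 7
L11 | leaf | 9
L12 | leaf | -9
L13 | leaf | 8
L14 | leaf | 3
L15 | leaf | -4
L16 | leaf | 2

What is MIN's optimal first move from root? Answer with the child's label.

D (MIN): min(7, -1) = -1
E (MIN): min(7, -2) = -2
A (MAX): max(-1, -2) = -1
F (MIN): min(1, 2, 5, -9) = -9
G (MIN): min(0, 7) = 0
B (MAX): max(-9, 0) = 0
H (MIN): min(9, -9, 8) = -9
J (MIN): min(3, -4, 2) = -4
C (MAX): max(-9, -4) = -4
root (MIN): min(-1, 0, -4) = -4
MIN at root wants the lowest of {A=-1, B=0, C=-4}, so chooses C.

C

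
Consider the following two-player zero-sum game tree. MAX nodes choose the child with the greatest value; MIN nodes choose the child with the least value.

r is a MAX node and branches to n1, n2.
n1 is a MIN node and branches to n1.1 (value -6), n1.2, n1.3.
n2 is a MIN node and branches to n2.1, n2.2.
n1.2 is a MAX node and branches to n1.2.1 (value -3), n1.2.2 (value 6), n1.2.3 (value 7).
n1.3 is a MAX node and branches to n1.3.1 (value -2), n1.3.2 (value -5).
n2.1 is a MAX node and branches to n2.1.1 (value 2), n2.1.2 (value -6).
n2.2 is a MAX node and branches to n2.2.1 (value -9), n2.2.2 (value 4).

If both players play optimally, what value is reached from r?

n1.2 (MAX): max(-3, 6, 7) = 7
n1.3 (MAX): max(-2, -5) = -2
n1 (MIN): min(-6, 7, -2) = -6
n2.1 (MAX): max(2, -6) = 2
n2.2 (MAX): max(-9, 4) = 4
n2 (MIN): min(2, 4) = 2
r (MAX): max(-6, 2) = 2

2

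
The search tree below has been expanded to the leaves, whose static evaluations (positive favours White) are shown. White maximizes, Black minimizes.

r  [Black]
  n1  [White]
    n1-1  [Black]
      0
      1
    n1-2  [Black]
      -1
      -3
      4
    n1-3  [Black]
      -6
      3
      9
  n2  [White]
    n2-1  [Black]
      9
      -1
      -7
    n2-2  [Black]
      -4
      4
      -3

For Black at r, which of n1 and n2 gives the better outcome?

n2

n1-1 (Black): min(0, 1) = 0
n1-2 (Black): min(-1, -3, 4) = -3
n1-3 (Black): min(-6, 3, 9) = -6
n1 (White): max(0, -3, -6) = 0
n2-1 (Black): min(9, -1, -7) = -7
n2-2 (Black): min(-4, 4, -3) = -4
n2 (White): max(-7, -4) = -4
Black prefers the lower value; n1=0, n2=-4. n2 is better since -4 < 0.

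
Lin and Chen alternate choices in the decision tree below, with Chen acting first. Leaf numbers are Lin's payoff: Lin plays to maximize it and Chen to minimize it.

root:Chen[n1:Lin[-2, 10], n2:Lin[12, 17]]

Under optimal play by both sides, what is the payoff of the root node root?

n1 (Lin): max(-2, 10) = 10
n2 (Lin): max(12, 17) = 17
root (Chen): min(10, 17) = 10

10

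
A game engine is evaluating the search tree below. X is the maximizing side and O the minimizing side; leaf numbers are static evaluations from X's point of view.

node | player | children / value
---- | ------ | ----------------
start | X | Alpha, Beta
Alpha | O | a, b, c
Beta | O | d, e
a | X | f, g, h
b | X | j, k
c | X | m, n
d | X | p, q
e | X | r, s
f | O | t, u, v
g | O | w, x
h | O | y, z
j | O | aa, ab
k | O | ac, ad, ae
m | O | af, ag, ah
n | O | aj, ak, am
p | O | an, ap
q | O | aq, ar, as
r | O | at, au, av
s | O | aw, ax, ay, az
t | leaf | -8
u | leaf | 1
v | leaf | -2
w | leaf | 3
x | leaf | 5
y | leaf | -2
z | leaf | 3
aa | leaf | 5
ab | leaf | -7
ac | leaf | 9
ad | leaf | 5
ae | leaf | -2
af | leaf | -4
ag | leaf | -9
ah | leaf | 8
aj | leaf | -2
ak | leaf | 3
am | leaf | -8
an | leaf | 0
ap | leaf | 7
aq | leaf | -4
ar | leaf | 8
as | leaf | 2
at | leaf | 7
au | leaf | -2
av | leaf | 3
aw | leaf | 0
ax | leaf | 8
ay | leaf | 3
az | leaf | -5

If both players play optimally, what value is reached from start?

-2

f (O): min(-8, 1, -2) = -8
g (O): min(3, 5) = 3
h (O): min(-2, 3) = -2
a (X): max(-8, 3, -2) = 3
j (O): min(5, -7) = -7
k (O): min(9, 5, -2) = -2
b (X): max(-7, -2) = -2
m (O): min(-4, -9, 8) = -9
n (O): min(-2, 3, -8) = -8
c (X): max(-9, -8) = -8
Alpha (O): min(3, -2, -8) = -8
p (O): min(0, 7) = 0
q (O): min(-4, 8, 2) = -4
d (X): max(0, -4) = 0
r (O): min(7, -2, 3) = -2
s (O): min(0, 8, 3, -5) = -5
e (X): max(-2, -5) = -2
Beta (O): min(0, -2) = -2
start (X): max(-8, -2) = -2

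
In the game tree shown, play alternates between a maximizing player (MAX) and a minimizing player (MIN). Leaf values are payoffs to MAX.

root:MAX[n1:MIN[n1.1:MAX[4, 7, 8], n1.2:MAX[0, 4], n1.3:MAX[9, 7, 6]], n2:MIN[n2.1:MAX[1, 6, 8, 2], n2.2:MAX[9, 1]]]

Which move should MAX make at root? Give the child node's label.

n2

n1.1 (MAX): max(4, 7, 8) = 8
n1.2 (MAX): max(0, 4) = 4
n1.3 (MAX): max(9, 7, 6) = 9
n1 (MIN): min(8, 4, 9) = 4
n2.1 (MAX): max(1, 6, 8, 2) = 8
n2.2 (MAX): max(9, 1) = 9
n2 (MIN): min(8, 9) = 8
root (MAX): max(4, 8) = 8
MAX at root wants the highest of {n1=4, n2=8}, so chooses n2.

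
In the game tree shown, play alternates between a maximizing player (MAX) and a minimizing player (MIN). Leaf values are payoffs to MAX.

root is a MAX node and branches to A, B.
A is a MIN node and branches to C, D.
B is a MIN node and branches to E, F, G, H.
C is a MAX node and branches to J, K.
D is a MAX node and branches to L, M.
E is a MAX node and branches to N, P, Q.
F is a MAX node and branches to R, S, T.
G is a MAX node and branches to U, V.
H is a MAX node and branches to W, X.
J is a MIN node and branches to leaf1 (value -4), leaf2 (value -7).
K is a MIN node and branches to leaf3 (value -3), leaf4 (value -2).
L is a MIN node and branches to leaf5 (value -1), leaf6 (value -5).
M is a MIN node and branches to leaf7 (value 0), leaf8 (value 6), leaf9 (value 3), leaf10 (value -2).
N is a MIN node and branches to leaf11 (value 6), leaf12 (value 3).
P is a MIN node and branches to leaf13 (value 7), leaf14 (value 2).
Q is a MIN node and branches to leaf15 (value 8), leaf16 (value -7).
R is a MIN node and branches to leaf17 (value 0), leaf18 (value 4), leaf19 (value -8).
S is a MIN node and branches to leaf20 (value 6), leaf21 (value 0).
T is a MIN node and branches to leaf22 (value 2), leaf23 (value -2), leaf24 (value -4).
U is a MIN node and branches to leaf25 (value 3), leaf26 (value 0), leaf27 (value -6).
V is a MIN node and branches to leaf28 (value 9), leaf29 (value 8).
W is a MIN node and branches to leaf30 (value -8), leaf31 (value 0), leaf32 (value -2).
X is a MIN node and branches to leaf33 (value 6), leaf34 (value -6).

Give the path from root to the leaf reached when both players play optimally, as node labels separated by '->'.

J (MIN): min(-4, -7) = -7
K (MIN): min(-3, -2) = -3
C (MAX): max(-7, -3) = -3
L (MIN): min(-1, -5) = -5
M (MIN): min(0, 6, 3, -2) = -2
D (MAX): max(-5, -2) = -2
A (MIN): min(-3, -2) = -3
N (MIN): min(6, 3) = 3
P (MIN): min(7, 2) = 2
Q (MIN): min(8, -7) = -7
E (MAX): max(3, 2, -7) = 3
R (MIN): min(0, 4, -8) = -8
S (MIN): min(6, 0) = 0
T (MIN): min(2, -2, -4) = -4
F (MAX): max(-8, 0, -4) = 0
U (MIN): min(3, 0, -6) = -6
V (MIN): min(9, 8) = 8
G (MAX): max(-6, 8) = 8
W (MIN): min(-8, 0, -2) = -8
X (MIN): min(6, -6) = -6
H (MAX): max(-8, -6) = -6
B (MIN): min(3, 0, 8, -6) = -6
root (MAX): max(-3, -6) = -3
At root, MAX picks A (highest: -3).
At A, MIN picks C (lowest: -3).
At C, MAX picks K (highest: -3).
At K, MIN picks leaf3 (lowest: -3).
Terminal value -3.

root -> A -> C -> K -> leaf3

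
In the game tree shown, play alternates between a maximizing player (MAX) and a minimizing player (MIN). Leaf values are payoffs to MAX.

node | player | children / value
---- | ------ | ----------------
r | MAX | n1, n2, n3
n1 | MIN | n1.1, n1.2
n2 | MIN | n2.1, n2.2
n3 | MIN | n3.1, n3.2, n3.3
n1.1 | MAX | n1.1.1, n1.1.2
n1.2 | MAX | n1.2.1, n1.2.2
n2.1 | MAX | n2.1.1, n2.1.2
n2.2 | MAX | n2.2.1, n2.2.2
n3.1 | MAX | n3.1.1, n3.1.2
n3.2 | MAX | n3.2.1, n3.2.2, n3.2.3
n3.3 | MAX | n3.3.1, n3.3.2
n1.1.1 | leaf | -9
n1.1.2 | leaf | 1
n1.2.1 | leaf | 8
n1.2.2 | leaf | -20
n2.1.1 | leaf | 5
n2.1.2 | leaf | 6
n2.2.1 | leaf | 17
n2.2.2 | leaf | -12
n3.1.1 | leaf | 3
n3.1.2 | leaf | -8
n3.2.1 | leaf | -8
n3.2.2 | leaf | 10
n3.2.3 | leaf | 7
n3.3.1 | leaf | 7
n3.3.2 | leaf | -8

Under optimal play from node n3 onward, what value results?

n3.1 (MAX): max(3, -8) = 3
n3.2 (MAX): max(-8, 10, 7) = 10
n3.3 (MAX): max(7, -8) = 7
n3 (MIN): min(3, 10, 7) = 3

3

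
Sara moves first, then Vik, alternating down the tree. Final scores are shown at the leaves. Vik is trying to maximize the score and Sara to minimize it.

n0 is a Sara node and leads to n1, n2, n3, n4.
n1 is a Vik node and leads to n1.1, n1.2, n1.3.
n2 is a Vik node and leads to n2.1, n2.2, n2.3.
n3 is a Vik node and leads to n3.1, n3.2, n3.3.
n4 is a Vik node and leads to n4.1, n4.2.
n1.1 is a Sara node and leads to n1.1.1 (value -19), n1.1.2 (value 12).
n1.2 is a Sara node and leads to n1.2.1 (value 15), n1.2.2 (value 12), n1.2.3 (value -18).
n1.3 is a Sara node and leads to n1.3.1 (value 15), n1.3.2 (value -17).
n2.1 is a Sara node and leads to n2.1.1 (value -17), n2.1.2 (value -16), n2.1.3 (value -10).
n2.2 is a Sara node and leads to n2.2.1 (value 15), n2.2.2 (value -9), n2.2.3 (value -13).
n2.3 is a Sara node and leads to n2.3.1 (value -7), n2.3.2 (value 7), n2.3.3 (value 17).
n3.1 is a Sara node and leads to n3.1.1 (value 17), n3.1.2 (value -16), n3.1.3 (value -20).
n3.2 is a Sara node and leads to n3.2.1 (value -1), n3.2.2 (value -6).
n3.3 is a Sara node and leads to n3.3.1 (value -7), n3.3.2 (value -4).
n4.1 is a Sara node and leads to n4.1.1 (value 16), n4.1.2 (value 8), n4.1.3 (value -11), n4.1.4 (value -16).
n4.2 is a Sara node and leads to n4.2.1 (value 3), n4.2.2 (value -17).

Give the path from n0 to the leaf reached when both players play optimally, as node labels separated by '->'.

n1.1 (Sara): min(-19, 12) = -19
n1.2 (Sara): min(15, 12, -18) = -18
n1.3 (Sara): min(15, -17) = -17
n1 (Vik): max(-19, -18, -17) = -17
n2.1 (Sara): min(-17, -16, -10) = -17
n2.2 (Sara): min(15, -9, -13) = -13
n2.3 (Sara): min(-7, 7, 17) = -7
n2 (Vik): max(-17, -13, -7) = -7
n3.1 (Sara): min(17, -16, -20) = -20
n3.2 (Sara): min(-1, -6) = -6
n3.3 (Sara): min(-7, -4) = -7
n3 (Vik): max(-20, -6, -7) = -6
n4.1 (Sara): min(16, 8, -11, -16) = -16
n4.2 (Sara): min(3, -17) = -17
n4 (Vik): max(-16, -17) = -16
n0 (Sara): min(-17, -7, -6, -16) = -17
At n0, Sara picks n1 (lowest: -17).
At n1, Vik picks n1.3 (highest: -17).
At n1.3, Sara picks n1.3.2 (lowest: -17).
Terminal value -17.

n0 -> n1 -> n1.3 -> n1.3.2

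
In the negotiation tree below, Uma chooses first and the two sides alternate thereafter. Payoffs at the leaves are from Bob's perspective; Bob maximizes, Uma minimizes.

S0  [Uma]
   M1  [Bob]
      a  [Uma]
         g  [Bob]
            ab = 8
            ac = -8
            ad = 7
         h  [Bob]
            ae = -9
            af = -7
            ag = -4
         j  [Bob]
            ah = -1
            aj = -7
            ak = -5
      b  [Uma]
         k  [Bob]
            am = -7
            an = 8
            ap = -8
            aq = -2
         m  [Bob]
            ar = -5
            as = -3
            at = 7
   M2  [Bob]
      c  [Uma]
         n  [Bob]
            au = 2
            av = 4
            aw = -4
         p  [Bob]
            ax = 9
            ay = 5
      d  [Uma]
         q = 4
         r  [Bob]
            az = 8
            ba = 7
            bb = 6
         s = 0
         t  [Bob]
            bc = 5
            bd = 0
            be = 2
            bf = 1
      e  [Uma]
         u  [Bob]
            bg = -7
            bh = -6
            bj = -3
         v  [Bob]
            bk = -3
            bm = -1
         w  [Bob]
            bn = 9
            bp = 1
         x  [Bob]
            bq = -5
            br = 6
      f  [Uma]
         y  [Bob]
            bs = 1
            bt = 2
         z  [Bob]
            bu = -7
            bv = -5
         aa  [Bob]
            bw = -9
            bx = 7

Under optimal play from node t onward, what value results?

t (Bob): max(5, 0, 2, 1) = 5

5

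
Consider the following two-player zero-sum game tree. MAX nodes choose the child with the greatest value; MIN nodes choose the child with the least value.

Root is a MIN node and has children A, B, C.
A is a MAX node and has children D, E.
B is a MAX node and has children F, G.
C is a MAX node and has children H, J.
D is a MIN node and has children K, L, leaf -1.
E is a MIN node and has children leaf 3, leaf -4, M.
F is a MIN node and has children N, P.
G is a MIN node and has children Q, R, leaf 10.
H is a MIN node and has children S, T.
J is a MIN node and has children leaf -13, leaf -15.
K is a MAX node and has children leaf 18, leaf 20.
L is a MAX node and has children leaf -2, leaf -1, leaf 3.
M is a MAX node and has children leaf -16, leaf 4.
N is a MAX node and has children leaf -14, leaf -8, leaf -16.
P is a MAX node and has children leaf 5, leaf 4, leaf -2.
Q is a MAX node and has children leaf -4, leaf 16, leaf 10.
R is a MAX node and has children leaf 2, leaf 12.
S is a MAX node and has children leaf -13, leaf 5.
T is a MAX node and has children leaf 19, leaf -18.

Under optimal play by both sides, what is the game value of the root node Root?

-1

K (MAX): max(18, 20) = 20
L (MAX): max(-2, -1, 3) = 3
D (MIN): min(20, 3, -1) = -1
M (MAX): max(-16, 4) = 4
E (MIN): min(3, -4, 4) = -4
A (MAX): max(-1, -4) = -1
N (MAX): max(-14, -8, -16) = -8
P (MAX): max(5, 4, -2) = 5
F (MIN): min(-8, 5) = -8
Q (MAX): max(-4, 16, 10) = 16
R (MAX): max(2, 12) = 12
G (MIN): min(16, 12, 10) = 10
B (MAX): max(-8, 10) = 10
S (MAX): max(-13, 5) = 5
T (MAX): max(19, -18) = 19
H (MIN): min(5, 19) = 5
J (MIN): min(-13, -15) = -15
C (MAX): max(5, -15) = 5
Root (MIN): min(-1, 10, 5) = -1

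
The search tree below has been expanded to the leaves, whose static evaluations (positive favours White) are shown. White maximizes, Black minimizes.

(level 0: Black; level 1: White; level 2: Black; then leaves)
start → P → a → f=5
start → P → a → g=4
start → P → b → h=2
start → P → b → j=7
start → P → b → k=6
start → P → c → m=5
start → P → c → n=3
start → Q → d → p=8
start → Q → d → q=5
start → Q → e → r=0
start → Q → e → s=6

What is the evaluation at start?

a (Black): min(5, 4) = 4
b (Black): min(2, 7, 6) = 2
c (Black): min(5, 3) = 3
P (White): max(4, 2, 3) = 4
d (Black): min(8, 5) = 5
e (Black): min(0, 6) = 0
Q (White): max(5, 0) = 5
start (Black): min(4, 5) = 4

4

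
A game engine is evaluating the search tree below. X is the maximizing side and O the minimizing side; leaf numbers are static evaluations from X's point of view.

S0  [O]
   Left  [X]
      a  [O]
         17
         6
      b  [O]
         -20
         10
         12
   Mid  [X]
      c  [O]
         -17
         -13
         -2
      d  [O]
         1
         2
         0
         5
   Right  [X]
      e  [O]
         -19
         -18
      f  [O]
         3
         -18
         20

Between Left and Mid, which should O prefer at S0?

Mid

a (O): min(17, 6) = 6
b (O): min(-20, 10, 12) = -20
Left (X): max(6, -20) = 6
c (O): min(-17, -13, -2) = -17
d (O): min(1, 2, 0, 5) = 0
Mid (X): max(-17, 0) = 0
O prefers the lower value; Left=6, Mid=0. Mid is better since 0 < 6.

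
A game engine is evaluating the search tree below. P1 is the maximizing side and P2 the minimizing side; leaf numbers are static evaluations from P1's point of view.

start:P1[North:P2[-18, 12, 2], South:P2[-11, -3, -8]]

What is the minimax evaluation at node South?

-11

South (P2): min(-11, -3, -8) = -11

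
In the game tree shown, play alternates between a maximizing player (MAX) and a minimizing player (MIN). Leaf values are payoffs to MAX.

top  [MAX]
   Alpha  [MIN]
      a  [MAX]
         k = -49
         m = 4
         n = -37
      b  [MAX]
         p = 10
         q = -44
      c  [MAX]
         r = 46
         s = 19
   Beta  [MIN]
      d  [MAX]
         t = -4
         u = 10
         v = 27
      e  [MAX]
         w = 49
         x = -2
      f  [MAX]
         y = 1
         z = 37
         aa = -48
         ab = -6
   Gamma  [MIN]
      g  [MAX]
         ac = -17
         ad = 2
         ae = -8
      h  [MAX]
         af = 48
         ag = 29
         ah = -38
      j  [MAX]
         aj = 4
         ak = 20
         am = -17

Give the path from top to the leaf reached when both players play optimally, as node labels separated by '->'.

a (MAX): max(-49, 4, -37) = 4
b (MAX): max(10, -44) = 10
c (MAX): max(46, 19) = 46
Alpha (MIN): min(4, 10, 46) = 4
d (MAX): max(-4, 10, 27) = 27
e (MAX): max(49, -2) = 49
f (MAX): max(1, 37, -48, -6) = 37
Beta (MIN): min(27, 49, 37) = 27
g (MAX): max(-17, 2, -8) = 2
h (MAX): max(48, 29, -38) = 48
j (MAX): max(4, 20, -17) = 20
Gamma (MIN): min(2, 48, 20) = 2
top (MAX): max(4, 27, 2) = 27
At top, MAX picks Beta (highest: 27).
At Beta, MIN picks d (lowest: 27).
At d, MAX picks v (highest: 27).
Terminal value 27.

top -> Beta -> d -> v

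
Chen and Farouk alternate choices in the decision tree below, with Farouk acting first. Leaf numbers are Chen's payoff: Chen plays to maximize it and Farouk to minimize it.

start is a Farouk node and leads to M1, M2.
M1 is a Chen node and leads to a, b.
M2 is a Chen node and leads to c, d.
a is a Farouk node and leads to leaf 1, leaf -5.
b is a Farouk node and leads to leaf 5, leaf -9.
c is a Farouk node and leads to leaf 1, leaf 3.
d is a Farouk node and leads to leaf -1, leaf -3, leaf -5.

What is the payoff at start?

a (Farouk): min(1, -5) = -5
b (Farouk): min(5, -9) = -9
M1 (Chen): max(-5, -9) = -5
c (Farouk): min(1, 3) = 1
d (Farouk): min(-1, -3, -5) = -5
M2 (Chen): max(1, -5) = 1
start (Farouk): min(-5, 1) = -5

-5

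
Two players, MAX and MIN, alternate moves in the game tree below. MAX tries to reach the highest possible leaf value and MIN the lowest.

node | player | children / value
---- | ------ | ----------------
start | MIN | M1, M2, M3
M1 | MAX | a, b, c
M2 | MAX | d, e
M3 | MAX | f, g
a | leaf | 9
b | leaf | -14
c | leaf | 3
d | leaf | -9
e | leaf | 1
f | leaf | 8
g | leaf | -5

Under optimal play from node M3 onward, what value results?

8

M3 (MAX): max(8, -5) = 8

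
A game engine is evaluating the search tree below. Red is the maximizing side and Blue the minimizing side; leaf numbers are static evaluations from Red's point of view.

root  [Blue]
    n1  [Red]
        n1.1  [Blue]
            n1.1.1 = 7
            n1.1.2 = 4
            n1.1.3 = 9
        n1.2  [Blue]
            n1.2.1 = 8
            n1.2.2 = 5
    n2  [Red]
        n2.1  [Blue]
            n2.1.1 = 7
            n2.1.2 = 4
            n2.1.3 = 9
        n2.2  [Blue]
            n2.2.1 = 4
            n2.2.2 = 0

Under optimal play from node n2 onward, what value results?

4

n2.1 (Blue): min(7, 4, 9) = 4
n2.2 (Blue): min(4, 0) = 0
n2 (Red): max(4, 0) = 4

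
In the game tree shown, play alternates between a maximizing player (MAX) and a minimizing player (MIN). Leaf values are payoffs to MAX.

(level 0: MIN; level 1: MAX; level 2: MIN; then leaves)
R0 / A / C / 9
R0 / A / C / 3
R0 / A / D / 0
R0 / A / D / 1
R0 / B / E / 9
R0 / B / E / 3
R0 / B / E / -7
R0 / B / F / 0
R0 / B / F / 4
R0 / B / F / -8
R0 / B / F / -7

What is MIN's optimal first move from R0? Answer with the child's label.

B

C (MIN): min(9, 3) = 3
D (MIN): min(0, 1) = 0
A (MAX): max(3, 0) = 3
E (MIN): min(9, 3, -7) = -7
F (MIN): min(0, 4, -8, -7) = -8
B (MAX): max(-7, -8) = -7
R0 (MIN): min(3, -7) = -7
MIN at R0 wants the lowest of {A=3, B=-7}, so chooses B.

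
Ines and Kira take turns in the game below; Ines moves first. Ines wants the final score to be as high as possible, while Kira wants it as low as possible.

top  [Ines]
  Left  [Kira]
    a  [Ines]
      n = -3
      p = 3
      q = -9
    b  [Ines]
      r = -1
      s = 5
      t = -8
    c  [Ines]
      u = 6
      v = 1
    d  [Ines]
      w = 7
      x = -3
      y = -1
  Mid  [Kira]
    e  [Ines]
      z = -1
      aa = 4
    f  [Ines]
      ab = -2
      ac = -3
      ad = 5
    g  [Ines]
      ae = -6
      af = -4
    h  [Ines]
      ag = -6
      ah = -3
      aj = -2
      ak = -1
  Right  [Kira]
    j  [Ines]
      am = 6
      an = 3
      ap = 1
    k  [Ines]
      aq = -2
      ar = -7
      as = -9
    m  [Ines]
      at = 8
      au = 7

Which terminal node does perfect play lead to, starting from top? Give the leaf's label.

p

a (Ines): max(-3, 3, -9) = 3
b (Ines): max(-1, 5, -8) = 5
c (Ines): max(6, 1) = 6
d (Ines): max(7, -3, -1) = 7
Left (Kira): min(3, 5, 6, 7) = 3
e (Ines): max(-1, 4) = 4
f (Ines): max(-2, -3, 5) = 5
g (Ines): max(-6, -4) = -4
h (Ines): max(-6, -3, -2, -1) = -1
Mid (Kira): min(4, 5, -4, -1) = -4
j (Ines): max(6, 3, 1) = 6
k (Ines): max(-2, -7, -9) = -2
m (Ines): max(8, 7) = 8
Right (Kira): min(6, -2, 8) = -2
top (Ines): max(3, -4, -2) = 3
At top, Ines picks Left (highest: 3).
At Left, Kira picks a (lowest: 3).
At a, Ines picks p (highest: 3).
Terminal value 3.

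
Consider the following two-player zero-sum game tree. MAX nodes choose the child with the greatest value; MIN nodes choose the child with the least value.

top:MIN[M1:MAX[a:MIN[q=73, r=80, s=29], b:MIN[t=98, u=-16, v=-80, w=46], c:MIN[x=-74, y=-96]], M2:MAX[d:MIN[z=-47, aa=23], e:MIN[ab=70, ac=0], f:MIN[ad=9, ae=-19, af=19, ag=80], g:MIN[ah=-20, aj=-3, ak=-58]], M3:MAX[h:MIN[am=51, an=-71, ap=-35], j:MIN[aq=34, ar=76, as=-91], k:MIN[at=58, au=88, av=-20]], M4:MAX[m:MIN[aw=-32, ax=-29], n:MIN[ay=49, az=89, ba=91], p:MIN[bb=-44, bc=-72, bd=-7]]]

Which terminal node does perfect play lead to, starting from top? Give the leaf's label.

av

a (MIN): min(73, 80, 29) = 29
b (MIN): min(98, -16, -80, 46) = -80
c (MIN): min(-74, -96) = -96
M1 (MAX): max(29, -80, -96) = 29
d (MIN): min(-47, 23) = -47
e (MIN): min(70, 0) = 0
f (MIN): min(9, -19, 19, 80) = -19
g (MIN): min(-20, -3, -58) = -58
M2 (MAX): max(-47, 0, -19, -58) = 0
h (MIN): min(51, -71, -35) = -71
j (MIN): min(34, 76, -91) = -91
k (MIN): min(58, 88, -20) = -20
M3 (MAX): max(-71, -91, -20) = -20
m (MIN): min(-32, -29) = -32
n (MIN): min(49, 89, 91) = 49
p (MIN): min(-44, -72, -7) = -72
M4 (MAX): max(-32, 49, -72) = 49
top (MIN): min(29, 0, -20, 49) = -20
At top, MIN picks M3 (lowest: -20).
At M3, MAX picks k (highest: -20).
At k, MIN picks av (lowest: -20).
Terminal value -20.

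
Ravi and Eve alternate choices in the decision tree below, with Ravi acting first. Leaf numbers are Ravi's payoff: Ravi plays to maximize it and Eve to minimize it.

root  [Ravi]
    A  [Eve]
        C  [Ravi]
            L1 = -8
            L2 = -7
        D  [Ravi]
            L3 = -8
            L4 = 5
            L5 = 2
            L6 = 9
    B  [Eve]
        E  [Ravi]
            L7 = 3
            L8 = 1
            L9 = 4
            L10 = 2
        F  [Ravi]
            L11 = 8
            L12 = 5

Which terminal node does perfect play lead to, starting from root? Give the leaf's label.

L9

C (Ravi): max(-8, -7) = -7
D (Ravi): max(-8, 5, 2, 9) = 9
A (Eve): min(-7, 9) = -7
E (Ravi): max(3, 1, 4, 2) = 4
F (Ravi): max(8, 5) = 8
B (Eve): min(4, 8) = 4
root (Ravi): max(-7, 4) = 4
At root, Ravi picks B (highest: 4).
At B, Eve picks E (lowest: 4).
At E, Ravi picks L9 (highest: 4).
Terminal value 4.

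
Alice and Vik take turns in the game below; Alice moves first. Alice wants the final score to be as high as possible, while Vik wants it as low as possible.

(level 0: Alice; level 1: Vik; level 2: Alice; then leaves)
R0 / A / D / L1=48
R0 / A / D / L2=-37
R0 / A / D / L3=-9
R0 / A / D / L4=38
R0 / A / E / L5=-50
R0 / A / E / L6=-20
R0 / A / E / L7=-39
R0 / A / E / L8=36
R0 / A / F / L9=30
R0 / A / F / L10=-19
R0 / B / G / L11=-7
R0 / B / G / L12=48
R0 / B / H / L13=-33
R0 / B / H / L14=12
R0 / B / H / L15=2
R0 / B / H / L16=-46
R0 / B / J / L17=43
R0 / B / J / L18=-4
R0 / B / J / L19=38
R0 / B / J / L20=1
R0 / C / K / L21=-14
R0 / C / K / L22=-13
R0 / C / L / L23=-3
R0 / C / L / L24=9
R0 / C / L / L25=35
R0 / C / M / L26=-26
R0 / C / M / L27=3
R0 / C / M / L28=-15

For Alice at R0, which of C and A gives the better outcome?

K (Alice): max(-14, -13) = -13
L (Alice): max(-3, 9, 35) = 35
M (Alice): max(-26, 3, -15) = 3
C (Vik): min(-13, 35, 3) = -13
D (Alice): max(48, -37, -9, 38) = 48
E (Alice): max(-50, -20, -39, 36) = 36
F (Alice): max(30, -19) = 30
A (Vik): min(48, 36, 30) = 30
Alice prefers the higher value; C=-13, A=30. A is better since 30 > -13.

A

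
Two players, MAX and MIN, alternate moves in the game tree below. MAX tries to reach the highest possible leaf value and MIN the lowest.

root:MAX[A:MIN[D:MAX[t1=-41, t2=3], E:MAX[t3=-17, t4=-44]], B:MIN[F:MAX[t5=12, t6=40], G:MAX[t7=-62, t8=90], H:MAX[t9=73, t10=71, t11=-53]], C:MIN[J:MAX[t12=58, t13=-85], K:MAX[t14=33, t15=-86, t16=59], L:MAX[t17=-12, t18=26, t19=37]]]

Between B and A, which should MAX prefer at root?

B

F (MAX): max(12, 40) = 40
G (MAX): max(-62, 90) = 90
H (MAX): max(73, 71, -53) = 73
B (MIN): min(40, 90, 73) = 40
D (MAX): max(-41, 3) = 3
E (MAX): max(-17, -44) = -17
A (MIN): min(3, -17) = -17
MAX prefers the higher value; B=40, A=-17. B is better since 40 > -17.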